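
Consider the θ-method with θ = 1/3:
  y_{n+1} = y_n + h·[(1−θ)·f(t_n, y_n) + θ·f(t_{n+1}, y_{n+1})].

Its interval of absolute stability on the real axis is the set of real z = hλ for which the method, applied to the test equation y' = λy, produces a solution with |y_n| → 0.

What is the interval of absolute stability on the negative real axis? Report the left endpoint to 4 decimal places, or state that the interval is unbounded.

With y'=λy (z=hλ):
  y_{n+1} = y_n + z·[2/3·y_n + 1/3·y_{n+1}] ⇒ (1 − 1/3z)y_{n+1} = (1 + 2/3z)y_n
  Hence R(z) = (1 + 2/3z)/(1 − 1/3z).

Boundary: |R(x)|=1, x<0.
x=-1.78: |R|=0.1172
R=−1: 1+2/3x = −1+1/3x ⇒ -1/3x=2 ⇒ x=2/(-1/3)=-6.0000
Confirm numerically:
  x=-5.725: |R|=0.96848 <1
  x=-5.631: |R|=0.95725 <1
  x=-5.308: |R|=0.91671 <1
  x=-2.812: |R|=0.45148 <1
  x=-6.205: |R|=1.02227 >1
  x=-6.166: |R|=1.01811 >1
  x=-6.079: |R|=1.00870 >1
Stable set (-6.0000, 0).

(-6.0000, 0).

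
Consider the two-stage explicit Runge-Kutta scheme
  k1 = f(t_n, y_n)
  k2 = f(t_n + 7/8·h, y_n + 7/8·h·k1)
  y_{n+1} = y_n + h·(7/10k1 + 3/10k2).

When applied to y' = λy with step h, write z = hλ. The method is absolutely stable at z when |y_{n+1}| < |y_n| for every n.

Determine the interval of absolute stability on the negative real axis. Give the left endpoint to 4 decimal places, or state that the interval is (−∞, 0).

Set f=λy, z=hλ:
  k1=λy_n ⇒ h·k1=z·y_n;  k2=λ(1+7/8z)y_n ⇒ h·k2=z(1+7/8z)y_n
  y_{n+1}/y_n = 1 + 7/10z + 3/10z(1+7/8z) = 1 + z + 21/80z²
  R(z) = 1 + z + 21/80z².

Find x<0 with |R(x)|<1.
x=-1.33: |R|=0.1343
R=1: x+21/80x²=0 ⇒ x=−80/21=-3.8095; min R=1−1/(4·21/80)=0.0476>−1
Confirm numerically:
  x=-2.651: |R|=0.19380 <1
  x=-2.075: |R|=0.05523 <1
  x=-1.670: |R|=0.06209 <1
  x=-4.357: |R|=1.62616 >1
  x=-4.071: |R|=1.27942 >1
  x=-3.902: |R|=1.09472 >1
So |R|<1 on (-3.8095, 0).

(-3.8095, 0).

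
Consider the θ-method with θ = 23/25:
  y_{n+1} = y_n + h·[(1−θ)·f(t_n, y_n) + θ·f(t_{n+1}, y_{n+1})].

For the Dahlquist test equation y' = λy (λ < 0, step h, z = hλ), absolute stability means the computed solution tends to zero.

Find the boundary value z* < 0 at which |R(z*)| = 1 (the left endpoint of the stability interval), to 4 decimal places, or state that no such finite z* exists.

With y'=λy (z=hλ):
  y_{n+1} = y_n + z·[2/25·y_n + 23/25·y_{n+1}] ⇒ (1 − 23/25z)y_{n+1} = (1 + 2/25z)y_n
  Hence R(z) = (1 + 2/25z)/(1 − 23/25z).

Need |R(x)|<1, x<0.
x=-0.72: |R|=0.5669
x=-2: |R|=0.2958
x=-10: |R|=0.0196
x=-100: |R|=0.0753
θ=23/25≥1/2 ⇒ |1+2/25x|<|1−23/25x| ∀x<0 ⇒ unbounded interval.

(−∞, 0) — no finite endpoint.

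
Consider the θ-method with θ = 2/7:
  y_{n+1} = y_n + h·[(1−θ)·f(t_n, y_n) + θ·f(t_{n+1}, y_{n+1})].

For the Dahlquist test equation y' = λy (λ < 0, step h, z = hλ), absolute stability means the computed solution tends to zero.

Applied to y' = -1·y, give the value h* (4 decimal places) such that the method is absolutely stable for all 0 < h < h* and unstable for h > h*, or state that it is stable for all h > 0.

Set f=λy, z=hλ:
  y_{n+1} = y_n + z·[5/7·y_n + 2/7·y_{n+1}] ⇒ (1 − 2/7z)y_{n+1} = (1 + 5/7z)y_n
  ⇒ R(z) = (1 + 5/7z)/(1 − 2/7z).

Need |R(x)|<1, x<0.
x=-0.69: |R|=0.4236
R=−1: 1+5/7x = −1+2/7x ⇒ -3/7x=2 ⇒ x=2/(-3/7)=-4.6667
Confirm numerically:
  x=-3.134: |R|=0.65345 <1
  x=-3.061: |R|=0.63291 <1
  x=-2.909: |R|=0.58863 <1
  x=-2.863: |R|=0.57481 <1
  x=-5.262: |R|=1.10192 >1
  x=-4.736: |R|=1.01263 >1
So |R|<1 on (-4.6667, 0).

(-4.6667,0); λ=-1 ⇒ h* = (14/3)/1 = 4.6667.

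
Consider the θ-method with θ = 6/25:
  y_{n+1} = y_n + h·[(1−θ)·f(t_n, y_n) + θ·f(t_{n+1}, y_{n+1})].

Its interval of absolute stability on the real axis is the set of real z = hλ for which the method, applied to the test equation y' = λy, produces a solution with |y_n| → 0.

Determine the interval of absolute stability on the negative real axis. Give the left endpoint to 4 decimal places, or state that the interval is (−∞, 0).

With y'=λy (z=hλ):
  y_{n+1} = y_n + z·[19/25·y_n + 6/25·y_{n+1}] ⇒ (1 − 6/25z)y_{n+1} = (1 + 19/25z)y_n
  Hence R(z) = (1 + 19/25z)/(1 − 6/25z).

Boundary: |R(x)|=1, x<0.
x=-0.73: |R|=0.3788
R=−1: 1+19/25x = −1+6/25x ⇒ -13/25x=2 ⇒ x=2/(-13/25)=-3.8462
Confirm numerically:
  x=-3.725: |R|=0.96674 <1
  x=-3.635: |R|=0.94136 <1
  x=-2.858: |R|=0.69522 <1
  x=-2.458: |R|=0.54599 <1
  x=-4.372: |R|=1.13343 >1
  x=-3.925: |R|=1.02111 >1
Interval (-3.8462, 0).

z∈(-3.8462,0).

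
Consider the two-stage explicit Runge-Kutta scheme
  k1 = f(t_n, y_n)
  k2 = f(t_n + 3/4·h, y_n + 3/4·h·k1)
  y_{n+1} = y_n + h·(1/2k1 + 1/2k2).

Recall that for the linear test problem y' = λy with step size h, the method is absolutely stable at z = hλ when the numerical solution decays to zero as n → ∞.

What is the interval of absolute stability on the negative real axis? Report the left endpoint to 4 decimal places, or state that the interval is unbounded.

With y'=λy (z=hλ):
  k1=λy_n ⇒ h·k1=z·y_n;  k2=λ(1+3/4z)y_n ⇒ h·k2=z(1+3/4z)y_n
  y_{n+1}/y_n = 1 + 1/2z + 1/2z(1+3/4z) = 1 + z + 3/8z²
  ⇒ R(z) = 1 + z + 3/8z².

Boundary: |R(x)|=1, x<0.
x=-0.48: |R|=0.6064
R=1: x+3/8x²=0 ⇒ x=−8/3=-2.6667; min R=1−1/(4·3/8)=0.3333>−1
Confirm numerically:
  x=-2.085: |R|=0.54521 <1
  x=-1.944: |R|=0.47318 <1
  x=-1.201: |R|=0.33990 <1
  x=-2.946: |R|=1.30859 >1
  x=-2.839: |R|=1.18347 >1
So |R|<1 on (-2.6667, 0).

z∈(-2.6667,0).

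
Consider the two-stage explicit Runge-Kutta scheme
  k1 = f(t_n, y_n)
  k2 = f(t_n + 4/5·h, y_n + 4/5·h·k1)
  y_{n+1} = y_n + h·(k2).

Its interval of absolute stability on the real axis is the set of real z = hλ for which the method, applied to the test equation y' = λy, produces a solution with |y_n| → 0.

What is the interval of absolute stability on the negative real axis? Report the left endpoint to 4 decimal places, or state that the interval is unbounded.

(-1.2500, 0).

With y'=λy (z=hλ):
  k1=λy_n ⇒ h·k1=z·y_n;  k2=λ(1+4/5z)y_n ⇒ h·k2=z(1+4/5z)y_n
  y_{n+1}/y_n = 1 + z(1+4/5z) = 1 + z + 4/5z²
  ⇒ R(z) = 1 + z + 4/5z².

Find x<0 with |R(x)|<1.
x=-0.61: |R|=0.6877
R=1: x+4/5x²=0 ⇒ x=−5/4=-1.2500; min R=1−1/(4·4/5)=0.6875>−1
Confirm numerically:
  x=-1.140: |R|=0.89968 <1
  x=-0.562: |R|=0.69068 <1
  x=-0.553: |R|=0.69165 <1
  x=-1.691: |R|=1.59658 >1
  x=-1.442: |R|=1.22149 >1
  x=-1.430: |R|=1.20592 >1
So |R|<1 on (-1.2500, 0).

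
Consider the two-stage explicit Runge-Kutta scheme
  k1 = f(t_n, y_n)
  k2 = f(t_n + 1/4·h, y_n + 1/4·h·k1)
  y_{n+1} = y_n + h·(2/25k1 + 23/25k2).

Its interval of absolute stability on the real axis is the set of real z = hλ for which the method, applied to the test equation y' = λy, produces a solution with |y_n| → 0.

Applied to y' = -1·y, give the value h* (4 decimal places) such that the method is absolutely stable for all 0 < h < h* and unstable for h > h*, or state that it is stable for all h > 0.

Test eqn y'=λy, z=hλ:
  k1=λy_n ⇒ h·k1=z·y_n;  k2=λ(1+1/4z)y_n ⇒ h·k2=z(1+1/4z)y_n
  y_{n+1}/y_n = 1 + 2/25z + 23/25z(1+1/4z) = 1 + z + 23/100z²
  Hence R(z) = 1 + z + 23/100z².

Boundary: |R(x)|=1, x<0.
x=-0.61: |R|=0.4756
R=1: x+23/100x²=0 ⇒ x=−100/23=-4.3478; min R=1−1/(4·23/100)=-0.0870>−1
Confirm numerically:
  x=-4.282: |R|=0.93517 <1
  x=-4.041: |R|=0.71483 <1
  x=-2.709: |R|=0.02110 <1
  x=-4.870: |R|=1.58489 >1
  x=-4.434: |R|=1.08788 >1
So |R|<1 on (-4.3478, 0).

(-4.3478,0); λ=-1 ⇒ h* = (100/23)/1 = 4.3478.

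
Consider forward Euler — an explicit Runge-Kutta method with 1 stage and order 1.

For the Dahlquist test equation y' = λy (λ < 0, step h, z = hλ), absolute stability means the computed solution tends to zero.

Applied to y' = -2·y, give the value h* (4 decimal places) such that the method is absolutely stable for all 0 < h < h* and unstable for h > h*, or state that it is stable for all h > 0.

(-2.0000,0); λ=-2 ⇒ h* = 1.0000.

On y'=λy, z=hλ:
  order 1, 1-stage ⇒ R(z)=1+z
  (e.g. R(-1.21)=-0.21000, |R|=0.21000)

Need |R(x)|<1, x<0.
x=-1.21: |R|=0.2100
|R(-2.08)|=1.0800 |R(-2.06)|=1.0600 |R(-1.97)|=0.9700
Bisect:
  x_lo=-2.4058 |R|=1.4058  x_hi=-0.1636 |R|=0.8364
  mid=-1.28473 |R|=0.28473 →hi
  mid=-1.84528 |R|=0.84528 →hi
  mid=-2.12556 |R|=1.12556 →lo
  mid=-1.98542 |R|=0.98542 →hi
  mid=-2.05549 |R|=1.05549 →lo
  mid=-2.02046 |R|=1.02046 →lo
  mid=-2.00294 |R|=1.00294 →lo
  mid=-1.99418 |R|=0.99418 →hi
  mid=-1.99856 |R|=0.99856 →hi
  ...
  [-2.00007,-1.99993] ⇒ x*=-2.0000
Stable set (-2.0000, 0).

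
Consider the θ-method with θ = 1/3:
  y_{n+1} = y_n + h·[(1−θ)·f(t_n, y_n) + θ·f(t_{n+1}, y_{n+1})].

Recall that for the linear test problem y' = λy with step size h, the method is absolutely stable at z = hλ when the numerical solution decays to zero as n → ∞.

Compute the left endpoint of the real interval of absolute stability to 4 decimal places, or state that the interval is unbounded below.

z* = -6.0000.

Test eqn y'=λy, z=hλ:
  y_{n+1} = y_n + z·[2/3·y_n + 1/3·y_{n+1}] ⇒ (1 − 1/3z)y_{n+1} = (1 + 2/3z)y_n
  so R(z) = (1 + 2/3z)/(1 − 1/3z).

Solve |R(x)|<1 on ℝ⁻.
x=-0.77: |R|=0.3873
R=−1: 1+2/3x = −1+1/3x ⇒ -1/3x=2 ⇒ x=2/(-1/3)=-6.0000
Confirm numerically:
  x=-5.869: |R|=0.98523 <1
  x=-5.316: |R|=0.91775 <1
  x=-2.672: |R|=0.41326 <1
  x=-2.603: |R|=0.39372 <1
  x=-6.599: |R|=1.06240 >1
  x=-6.405: |R|=1.04306 >1
Interval (-6.0000, 0).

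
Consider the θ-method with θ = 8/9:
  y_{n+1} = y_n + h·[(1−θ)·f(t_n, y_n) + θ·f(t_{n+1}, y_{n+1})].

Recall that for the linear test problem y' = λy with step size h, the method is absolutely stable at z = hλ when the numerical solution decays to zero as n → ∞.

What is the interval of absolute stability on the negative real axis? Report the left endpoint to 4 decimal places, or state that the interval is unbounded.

unbounded; (−∞, 0).

Test eqn y'=λy, z=hλ:
  y_{n+1} = y_n + z·[1/9·y_n + 8/9·y_{n+1}] ⇒ (1 − 8/9z)y_{n+1} = (1 + 1/9z)y_n
  R(z) = (1 + 1/9z)/(1 − 8/9z).

Boundary: |R(x)|=1, x<0.
x=-1.27: |R|=0.4034
x=-2: |R|=0.2800
x=-10: |R|=0.0112
x=-100: |R|=0.1125
θ=8/9≥1/2 ⇒ |1+1/9x|<|1−8/9x| ∀x<0 ⇒ unbounded interval.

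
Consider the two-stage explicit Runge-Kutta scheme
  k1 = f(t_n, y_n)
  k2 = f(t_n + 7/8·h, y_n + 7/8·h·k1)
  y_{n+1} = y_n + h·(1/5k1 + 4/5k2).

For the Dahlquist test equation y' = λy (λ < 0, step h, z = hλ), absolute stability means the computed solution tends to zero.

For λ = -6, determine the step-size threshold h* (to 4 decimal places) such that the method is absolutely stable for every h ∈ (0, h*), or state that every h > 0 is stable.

Test eqn y'=λy, z=hλ:
  k1=λy_n ⇒ h·k1=z·y_n;  k2=λ(1+7/8z)y_n ⇒ h·k2=z(1+7/8z)y_n
  y_{n+1}/y_n = 1 + 1/5z + 4/5z(1+7/8z) = 1 + z + 7/10z²
  ⇒ R(z) = 1 + z + 7/10z².

Need |R(x)|<1, x<0.
x=-1.52: |R|=1.0973
R=1: x+7/10x²=0 ⇒ x=−10/7=-1.4286; min R=1−1/(4·7/10)=0.6429>−1
Confirm numerically:
  x=-1.334: |R|=0.91169 <1
  x=-1.034: |R|=0.71441 <1
  x=-0.705: |R|=0.64292 <1
  x=-1.946: |R|=1.70484 >1
  x=-1.843: |R|=1.53465 >1
Stable set (-1.4286, 0).

(-1.4286,0); λ=-6 ⇒ h* = (10/7)/6 = 0.2381.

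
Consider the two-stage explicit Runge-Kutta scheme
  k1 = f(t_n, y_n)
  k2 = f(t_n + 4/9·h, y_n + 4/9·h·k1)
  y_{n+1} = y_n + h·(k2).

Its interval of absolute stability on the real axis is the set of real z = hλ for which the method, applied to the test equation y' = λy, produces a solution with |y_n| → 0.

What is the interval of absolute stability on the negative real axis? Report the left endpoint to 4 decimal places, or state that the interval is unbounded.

Set f=λy, z=hλ:
  k1=λy_n ⇒ h·k1=z·y_n;  k2=λ(1+4/9z)y_n ⇒ h·k2=z(1+4/9z)y_n
  y_{n+1}/y_n = 1 + z(1+4/9z) = 1 + z + 4/9z²
  Hence R(z) = 1 + z + 4/9z².

Solve |R(x)|<1 on ℝ⁻.
x=-1.55: |R|=0.5178
R=1: x+4/9x²=0 ⇒ x=−9/4=-2.2500; min R=1−1/(4·4/9)=0.4375>−1
Confirm numerically:
  x=-1.582: |R|=0.53032 <1
  x=-1.326: |R|=0.45546 <1
  x=-1.149: |R|=0.43776 <1
  x=-2.790: |R|=1.66960 >1
  x=-2.622: |R|=1.43350 >1
Interval (-2.2500, 0).

z∈(-2.2500,0).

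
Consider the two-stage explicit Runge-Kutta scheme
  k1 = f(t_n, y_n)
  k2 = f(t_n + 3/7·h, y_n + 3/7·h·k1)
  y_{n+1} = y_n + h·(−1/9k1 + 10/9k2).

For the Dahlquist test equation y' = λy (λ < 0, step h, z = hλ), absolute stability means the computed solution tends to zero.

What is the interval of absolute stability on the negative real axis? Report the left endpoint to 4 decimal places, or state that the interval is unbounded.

(-2.1000, 0).

With y'=λy (z=hλ):
  k1=λy_n ⇒ h·k1=z·y_n;  k2=λ(1+3/7z)y_n ⇒ h·k2=z(1+3/7z)y_n
  y_{n+1}/y_n = 1 − 1/9z + 10/9z(1+3/7z) = 1 + z + 10/21z²
  R(z) = 1 + z + 10/21z².

Find x<0 with |R(x)|<1.
x=-0.58: |R|=0.5802
R=1: x+10/21x²=0 ⇒ x=−21/10=-2.1000; min R=1−1/(4·10/21)=0.4750>−1
Confirm numerically:
  x=-1.543: |R|=0.59074 <1
  x=-1.216: |R|=0.48812 <1
  x=-1.083: |R|=0.47552 <1
  x=-2.580: |R|=1.58971 >1
  x=-2.447: |R|=1.40434 >1
  x=-2.176: |R|=1.07875 >1
Interval (-2.1000, 0).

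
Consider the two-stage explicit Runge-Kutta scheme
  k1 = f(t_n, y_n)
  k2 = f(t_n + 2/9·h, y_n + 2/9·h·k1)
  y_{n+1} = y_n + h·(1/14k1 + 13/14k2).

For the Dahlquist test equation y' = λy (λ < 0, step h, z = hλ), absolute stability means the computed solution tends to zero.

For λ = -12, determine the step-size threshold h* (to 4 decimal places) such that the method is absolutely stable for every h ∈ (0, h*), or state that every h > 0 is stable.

On y'=λy, z=hλ:
  k1=λy_n ⇒ h·k1=z·y_n;  k2=λ(1+2/9z)y_n ⇒ h·k2=z(1+2/9z)y_n
  y_{n+1}/y_n = 1 + 1/14z + 13/14z(1+2/9z) = 1 + z + 13/63z²
  Hence R(z) = 1 + z + 13/63z².

Boundary: |R(x)|=1, x<0.
x=-0.47: |R|=0.5756
R=1: x+13/63x²=0 ⇒ x=−63/13=-4.8462; min R=1−1/(4·13/63)=-0.2115>−1
Confirm numerically:
  x=-2.982: |R|=0.14708 <1
  x=-2.714: |R|=0.19407 <1
  x=-2.612: |R|=0.20417 <1
  x=-1.976: |R|=0.17029 <1
  x=-5.206: |R|=1.38657 >1
  x=-5.118: |R|=1.28710 >1
Interval (-4.8462, 0).

(-4.8462,0); λ=-12 ⇒ h* = (63/13)/12 = 0.4038.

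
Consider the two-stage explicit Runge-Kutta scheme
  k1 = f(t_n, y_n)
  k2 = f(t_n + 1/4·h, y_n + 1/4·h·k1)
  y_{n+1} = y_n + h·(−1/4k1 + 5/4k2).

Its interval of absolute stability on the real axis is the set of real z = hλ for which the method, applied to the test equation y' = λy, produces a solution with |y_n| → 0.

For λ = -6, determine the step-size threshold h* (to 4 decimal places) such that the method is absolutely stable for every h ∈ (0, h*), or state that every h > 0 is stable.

With y'=λy (z=hλ):
  k1=λy_n ⇒ h·k1=z·y_n;  k2=λ(1+1/4z)y_n ⇒ h·k2=z(1+1/4z)y_n
  y_{n+1}/y_n = 1 − 1/4z + 5/4z(1+1/4z) = 1 + z + 5/16z²
  ⇒ R(z) = 1 + z + 5/16z².

Need |R(x)|<1, x<0.
x=-1.34: |R|=0.2211
R=1: x+5/16x²=0 ⇒ x=−16/5=-3.2000; min R=1−1/(4·5/16)=0.2000>−1
Confirm numerically:
  x=-3.017: |R|=0.82747 <1
  x=-2.522: |R|=0.46565 <1
  x=-2.159: |R|=0.29765 <1
  x=-1.341: |R|=0.22096 <1
  x=-3.475: |R|=1.29863 >1
  x=-3.367: |R|=1.17572 >1
  x=-3.330: |R|=1.13528 >1
Stable set (-3.2000, 0).

(-3.2000,0); λ=-6 ⇒ h* = (16/5)/6 = 0.5333.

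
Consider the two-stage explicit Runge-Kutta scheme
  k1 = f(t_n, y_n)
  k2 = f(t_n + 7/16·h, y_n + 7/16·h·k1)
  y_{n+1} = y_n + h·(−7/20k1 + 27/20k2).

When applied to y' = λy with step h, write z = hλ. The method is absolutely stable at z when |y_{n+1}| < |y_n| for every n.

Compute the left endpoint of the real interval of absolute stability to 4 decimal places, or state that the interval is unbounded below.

Set f=λy, z=hλ:
  k1=λy_n ⇒ h·k1=z·y_n;  k2=λ(1+7/16z)y_n ⇒ h·k2=z(1+7/16z)y_n
  y_{n+1}/y_n = 1 − 7/20z + 27/20z(1+7/16z) = 1 + z + 189/320z²
  Hence R(z) = 1 + z + 189/320z².

Boundary: |R(x)|=1, x<0.
x=-1.2: |R|=0.6505
R=1: x+189/320x²=0 ⇒ x=−320/189=-1.6931; min R=1−1/(4·189/320)=0.5767>−1
Confirm numerically:
  x=-1.298: |R|=0.69709 <1
  x=-0.845: |R|=0.57672 <1
  x=-0.770: |R|=0.58018 <1
  x=-2.209: |R|=1.67306 >1
  x=-1.986: |R|=1.34354 >1
Stable set (-1.6931, 0).

left endpoint -1.6931.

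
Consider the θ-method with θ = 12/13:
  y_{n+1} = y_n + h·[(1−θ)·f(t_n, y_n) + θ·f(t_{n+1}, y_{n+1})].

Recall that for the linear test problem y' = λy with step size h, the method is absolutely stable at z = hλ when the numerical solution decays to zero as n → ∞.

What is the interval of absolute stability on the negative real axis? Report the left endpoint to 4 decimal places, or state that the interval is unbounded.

unbounded; (−∞, 0).

Set f=λy, z=hλ:
  y_{n+1} = y_n + z·[1/13·y_n + 12/13·y_{n+1}] ⇒ (1 − 12/13z)y_{n+1} = (1 + 1/13z)y_n
  R(z) = (1 + 1/13z)/(1 − 12/13z).

Find x<0 with |R(x)|<1.
x=-1.07: |R|=0.4617
x=-2: |R|=0.2973
x=-10: |R|=0.0226
x=-100: |R|=0.0717
θ=12/13≥1/2 ⇒ |1+1/13x|<|1−12/13x| ∀x<0 ⇒ interval (−∞,0).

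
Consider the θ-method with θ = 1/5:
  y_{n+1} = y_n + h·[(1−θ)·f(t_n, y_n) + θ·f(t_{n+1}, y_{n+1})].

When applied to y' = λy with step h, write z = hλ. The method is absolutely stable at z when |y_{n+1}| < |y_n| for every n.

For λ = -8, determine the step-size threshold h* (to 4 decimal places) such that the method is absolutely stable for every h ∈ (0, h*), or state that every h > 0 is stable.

Test eqn y'=λy, z=hλ:
  y_{n+1} = y_n + z·[4/5·y_n + 1/5·y_{n+1}] ⇒ (1 − 1/5z)y_{n+1} = (1 + 4/5z)y_n
  ⇒ R(z) = (1 + 4/5z)/(1 − 1/5z).

Solve |R(x)|<1 on ℝ⁻.
x=-0.64: |R|=0.4326
R=−1: 1+4/5x = −1+1/5x ⇒ -3/5x=2 ⇒ x=2/(-3/5)=-3.3333
Confirm numerically:
  x=-2.808: |R|=0.79816 <1
  x=-2.739: |R|=0.76961 <1
  x=-2.313: |R|=0.58143 <1
  x=-1.632: |R|=0.23040 <1
  x=-3.815: |R|=1.16393 >1
  x=-3.515: |R|=1.06400 >1
  x=-3.423: |R|=1.03194 >1
So |R|<1 on (-3.3333, 0).

(-3.3333,0); λ=-8 ⇒ h* = (10/3)/8 = 0.4167.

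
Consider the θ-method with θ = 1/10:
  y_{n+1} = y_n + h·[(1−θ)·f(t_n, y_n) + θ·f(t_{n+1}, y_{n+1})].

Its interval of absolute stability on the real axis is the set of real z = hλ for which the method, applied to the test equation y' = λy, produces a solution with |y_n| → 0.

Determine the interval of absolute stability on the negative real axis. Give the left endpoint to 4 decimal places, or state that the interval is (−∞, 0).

(-2.5000, 0).

With y'=λy (z=hλ):
  y_{n+1} = y_n + z·[9/10·y_n + 1/10·y_{n+1}] ⇒ (1 − 1/10z)y_{n+1} = (1 + 9/10z)y_n
  Hence R(z) = (1 + 9/10z)/(1 − 1/10z).

Need |R(x)|<1, x<0.
x=-0.58: |R|=0.4518
R=−1: 1+9/10x = −1+1/10x ⇒ -4/5x=2 ⇒ x=2/(-4/5)=-2.5000
Confirm numerically:
  x=-2.453: |R|=0.96981 <1
  x=-1.305: |R|=0.15436 <1
  x=-1.280: |R|=0.13475 <1
  x=-3.070: |R|=1.34889 >1
  x=-2.569: |R|=1.04392 >1
So |R|<1 on (-2.5000, 0).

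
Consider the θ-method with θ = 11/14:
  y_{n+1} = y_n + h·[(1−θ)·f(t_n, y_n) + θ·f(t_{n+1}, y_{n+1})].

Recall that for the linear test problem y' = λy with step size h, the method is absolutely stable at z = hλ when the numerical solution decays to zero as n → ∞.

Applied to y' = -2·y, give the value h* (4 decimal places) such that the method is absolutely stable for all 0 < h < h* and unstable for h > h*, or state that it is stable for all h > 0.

With y'=λy (z=hλ):
  y_{n+1} = y_n + z·[3/14·y_n + 11/14·y_{n+1}] ⇒ (1 − 11/14z)y_{n+1} = (1 + 3/14z)y_n
  Hence R(z) = (1 + 3/14z)/(1 − 11/14z).

Find x<0 with |R(x)|<1.
x=-1.32: |R|=0.3520
x=-2: |R|=0.2222
x=-10: |R|=0.1290
x=-100: |R|=0.2567
θ=11/14≥1/2 ⇒ |1+3/14x|<|1−11/14x| ∀x<0 ⇒ stable on all of ℝ⁻.

(−∞, 0) — no finite endpoint. Any h>0 works for λ=-2.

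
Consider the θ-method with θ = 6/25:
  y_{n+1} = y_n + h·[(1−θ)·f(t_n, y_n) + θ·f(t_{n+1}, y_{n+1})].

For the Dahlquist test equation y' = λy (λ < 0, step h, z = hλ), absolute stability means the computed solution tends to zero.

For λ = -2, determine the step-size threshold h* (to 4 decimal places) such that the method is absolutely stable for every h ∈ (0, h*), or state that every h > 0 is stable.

(-3.8462,0); λ=-2 ⇒ h* = (50/13)/2 = 1.9231.

Set f=λy, z=hλ:
  y_{n+1} = y_n + z·[19/25·y_n + 6/25·y_{n+1}] ⇒ (1 − 6/25z)y_{n+1} = (1 + 19/25z)y_n
  R(z) = (1 + 19/25z)/(1 − 6/25z).

Find x<0 with |R(x)|<1.
x=-1: |R|=0.1935
R=−1: 1+19/25x = −1+6/25x ⇒ -13/25x=2 ⇒ x=2/(-13/25)=-3.8462
Confirm numerically:
  x=-2.433: |R|=0.53606 <1
  x=-2.119: |R|=0.40465 <1
  x=-2.008: |R|=0.35500 <1
  x=-4.341: |R|=1.12602 >1
  x=-4.301: |R|=1.11638 >1
Interval (-3.8462, 0).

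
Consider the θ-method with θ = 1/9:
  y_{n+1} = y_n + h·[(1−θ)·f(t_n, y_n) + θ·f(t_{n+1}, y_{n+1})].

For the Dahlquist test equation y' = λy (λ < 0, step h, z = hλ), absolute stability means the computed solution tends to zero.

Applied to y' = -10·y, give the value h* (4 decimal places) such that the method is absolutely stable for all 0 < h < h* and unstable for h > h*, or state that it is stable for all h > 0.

With y'=λy (z=hλ):
  y_{n+1} = y_n + z·[8/9·y_n + 1/9·y_{n+1}] ⇒ (1 − 1/9z)y_{n+1} = (1 + 8/9z)y_n
  Hence R(z) = (1 + 8/9z)/(1 − 1/9z).

Find x<0 with |R(x)|<1.
x=-0.39: |R|=0.6262
R=−1: 1+8/9x = −1+1/9x ⇒ -7/9x=2 ⇒ x=2/(-7/9)=-2.5714
Confirm numerically:
  x=-1.659: |R|=0.40079 <1
  x=-1.537: |R|=0.31280 <1
  x=-1.264: |R|=0.10834 <1
  x=-2.951: |R|=1.22232 >1
  x=-2.889: |R|=1.18698 >1
Stable set (-2.5714, 0).

(-2.5714,0); λ=-10 ⇒ h* = (18/7)/10 = 0.2571.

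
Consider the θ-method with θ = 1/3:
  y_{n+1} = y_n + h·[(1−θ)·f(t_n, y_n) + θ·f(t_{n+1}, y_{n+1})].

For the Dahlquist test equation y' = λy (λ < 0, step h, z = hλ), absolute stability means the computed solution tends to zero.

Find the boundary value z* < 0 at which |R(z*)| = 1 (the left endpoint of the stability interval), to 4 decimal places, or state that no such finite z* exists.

z* = -6.0000.

With y'=λy (z=hλ):
  y_{n+1} = y_n + z·[2/3·y_n + 1/3·y_{n+1}] ⇒ (1 − 1/3z)y_{n+1} = (1 + 2/3z)y_n
  ⇒ R(z) = (1 + 2/3z)/(1 − 1/3z).

Find x<0 with |R(x)|<1.
x=-0.32: |R|=0.7108
R=−1: 1+2/3x = −1+1/3x ⇒ -1/3x=2 ⇒ x=2/(-1/3)=-6.0000
Confirm numerically:
  x=-5.700: |R|=0.96552 <1
  x=-4.673: |R|=0.82706 <1
  x=-3.016: |R|=0.50399 <1
  x=-6.317: |R|=1.03402 >1
  x=-6.082: |R|=1.00903 >1
Stable set (-6.0000, 0).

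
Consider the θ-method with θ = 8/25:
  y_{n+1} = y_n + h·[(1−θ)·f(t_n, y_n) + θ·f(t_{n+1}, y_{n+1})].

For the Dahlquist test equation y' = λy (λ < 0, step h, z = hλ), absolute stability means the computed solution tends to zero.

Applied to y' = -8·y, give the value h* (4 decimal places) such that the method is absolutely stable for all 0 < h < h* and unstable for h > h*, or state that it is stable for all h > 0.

Test eqn y'=λy, z=hλ:
  y_{n+1} = y_n + z·[17/25·y_n + 8/25·y_{n+1}] ⇒ (1 − 8/25z)y_{n+1} = (1 + 17/25z)y_n
  ⇒ R(z) = (1 + 17/25z)/(1 − 8/25z).

Need |R(x)|<1, x<0.
x=-1.55: |R|=0.0361
R=−1: 1+17/25x = −1+8/25x ⇒ -9/25x=2 ⇒ x=2/(-9/25)=-5.5556
Confirm numerically:
  x=-4.807: |R|=0.89383 <1
  x=-4.417: |R|=0.83017 <1
  x=-3.912: |R|=0.73725 <1
  x=-2.865: |R|=0.49468 <1
  x=-6.023: |R|=1.05749 >1
  x=-5.985: |R|=1.05303 >1
  x=-5.711: |R|=1.01979 >1
Stable set (-5.5556, 0).

(-5.5556,0); λ=-8 ⇒ h* = (50/9)/8 = 0.6944.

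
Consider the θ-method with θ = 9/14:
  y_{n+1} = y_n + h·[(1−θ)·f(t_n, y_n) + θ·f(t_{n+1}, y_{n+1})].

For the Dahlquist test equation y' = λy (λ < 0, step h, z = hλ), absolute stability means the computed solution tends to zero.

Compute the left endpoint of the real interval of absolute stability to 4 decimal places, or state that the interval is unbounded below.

Set f=λy, z=hλ:
  y_{n+1} = y_n + z·[5/14·y_n + 9/14·y_{n+1}] ⇒ (1 − 9/14z)y_{n+1} = (1 + 5/14z)y_n
  so R(z) = (1 + 5/14z)/(1 − 9/14z).

Solve |R(x)|<1 on ℝ⁻.
x=-0.75: |R|=0.4940
x=-2: |R|=0.1250
x=-10: |R|=0.3462
x=-100: |R|=0.5317
θ=9/14≥1/2 ⇒ |1+5/14x|<|1−9/14x| ∀x<0 ⇒ stable on all of ℝ⁻.

interval (−∞, 0).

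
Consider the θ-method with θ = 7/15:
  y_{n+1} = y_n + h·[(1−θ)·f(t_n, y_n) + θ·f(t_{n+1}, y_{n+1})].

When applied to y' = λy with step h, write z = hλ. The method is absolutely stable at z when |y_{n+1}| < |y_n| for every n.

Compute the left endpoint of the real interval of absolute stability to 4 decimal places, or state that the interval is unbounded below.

Test eqn y'=λy, z=hλ:
  y_{n+1} = y_n + z·[8/15·y_n + 7/15·y_{n+1}] ⇒ (1 − 7/15z)y_{n+1} = (1 + 8/15z)y_n
  R(z) = (1 + 8/15z)/(1 − 7/15z).

Solve |R(x)|<1 on ℝ⁻.
x=-1.18: |R|=0.2390
R=−1: 1+8/15x = −1+7/15x ⇒ -1/15x=2 ⇒ x=2/(-1/15)=-30.0000
Confirm numerically:
  x=-20.100: |R|=0.93642 <1
  x=-19.008: |R|=0.92576 <1
  x=-18.399: |R|=0.91932 <1
  x=-15.489: |R|=0.88243 <1
  x=-30.553: |R|=1.00242 >1
  x=-30.480: |R|=1.00210 >1
  x=-30.211: |R|=1.00093 >1
Interval (-30.0000, 0).

z* = -30.0000.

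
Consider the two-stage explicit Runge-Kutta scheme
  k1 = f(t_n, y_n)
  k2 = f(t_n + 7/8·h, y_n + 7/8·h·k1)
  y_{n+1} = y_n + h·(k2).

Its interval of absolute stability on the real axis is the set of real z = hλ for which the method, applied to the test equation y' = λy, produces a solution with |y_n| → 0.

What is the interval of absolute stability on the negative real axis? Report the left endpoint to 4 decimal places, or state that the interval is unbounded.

(-1.1429, 0).

Set f=λy, z=hλ:
  k1=λy_n ⇒ h·k1=z·y_n;  k2=λ(1+7/8z)y_n ⇒ h·k2=z(1+7/8z)y_n
  y_{n+1}/y_n = 1 + z(1+7/8z) = 1 + z + 7/8z²
  Hence R(z) = 1 + z + 7/8z².

Need |R(x)|<1, x<0.
x=-0.52: |R|=0.7166
R=1: x+7/8x²=0 ⇒ x=−8/7=-1.1429; min R=1−1/(4·7/8)=0.7143>−1
Confirm numerically:
  x=-1.024: |R|=0.89350 <1
  x=-0.845: |R|=0.77977 <1
  x=-0.697: |R|=0.72808 <1
  x=-0.612: |R|=0.71573 <1
  x=-1.603: |R|=1.64541 >1
  x=-1.351: |R|=1.24605 >1
  x=-1.276: |R|=1.14865 >1
Stable set (-1.1429, 0).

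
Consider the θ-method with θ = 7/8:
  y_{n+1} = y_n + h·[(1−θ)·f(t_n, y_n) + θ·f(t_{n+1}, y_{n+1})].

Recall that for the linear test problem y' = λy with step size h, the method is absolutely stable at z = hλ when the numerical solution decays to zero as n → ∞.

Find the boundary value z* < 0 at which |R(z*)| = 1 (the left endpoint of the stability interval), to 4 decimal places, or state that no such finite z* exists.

On y'=λy, z=hλ:
  y_{n+1} = y_n + z·[1/8·y_n + 7/8·y_{n+1}] ⇒ (1 − 7/8z)y_{n+1} = (1 + 1/8z)y_n
  ⇒ R(z) = (1 + 1/8z)/(1 − 7/8z).

Solve |R(x)|<1 on ℝ⁻.
x=-1.28: |R|=0.3962
x=-2: |R|=0.2727
x=-10: |R|=0.0256
x=-100: |R|=0.1299
θ=7/8≥1/2 ⇒ |1+1/8x|<|1−7/8x| ∀x<0 ⇒ stable on all of ℝ⁻.

interval (−∞, 0).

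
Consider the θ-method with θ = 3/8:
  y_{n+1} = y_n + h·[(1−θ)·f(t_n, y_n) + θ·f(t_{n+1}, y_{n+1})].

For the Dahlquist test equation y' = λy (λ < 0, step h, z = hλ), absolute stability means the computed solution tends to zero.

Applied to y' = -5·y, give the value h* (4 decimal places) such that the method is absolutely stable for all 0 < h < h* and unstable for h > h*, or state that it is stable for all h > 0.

With y'=λy (z=hλ):
  y_{n+1} = y_n + z·[5/8·y_n + 3/8·y_{n+1}] ⇒ (1 − 3/8z)y_{n+1} = (1 + 5/8z)y_n
  R(z) = (1 + 5/8z)/(1 − 3/8z).

Solve |R(x)|<1 on ℝ⁻.
x=-0.34: |R|=0.6984
R=−1: 1+5/8x = −1+3/8x ⇒ -1/4x=2 ⇒ x=2/(-1/4)=-8.0000
Confirm numerically:
  x=-7.169: |R|=0.94367 <1
  x=-6.088: |R|=0.85440 <1
  x=-6.078: |R|=0.85347 <1
  x=-5.412: |R|=0.78643 <1
  x=-8.498: |R|=1.02974 >1
  x=-8.267: |R|=1.01628 >1
  x=-8.078: |R|=1.00484 >1
Interval (-8.0000, 0).

(-8.0000,0); λ=-5 ⇒ h* = (8)/5 = 1.6000.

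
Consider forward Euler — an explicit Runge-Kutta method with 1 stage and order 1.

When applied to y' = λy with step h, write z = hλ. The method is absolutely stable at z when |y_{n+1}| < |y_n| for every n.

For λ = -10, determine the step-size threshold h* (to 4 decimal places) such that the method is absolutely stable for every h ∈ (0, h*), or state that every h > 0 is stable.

On y'=λy, z=hλ:
  order 1, 1-stage ⇒ R(z)=1+z
  (e.g. R(-0.52)=0.48000, |R|=0.48000)

Find x<0 with |R(x)|<1.
x=-0.52: |R|=0.4800
|R(-2.02)|=1.0200 |R(-0.89)|=0.1100 |R(-0.81)|=0.1900
Bisect:
  x_lo=-2.6547 |R|=1.6547  x_hi=-0.1675 |R|=0.8325
  mid=-1.41107 |R|=0.41107 →hi
  mid=-2.03287 |R|=1.03287 →lo
  mid=-1.72197 |R|=0.72197 →hi
  mid=-1.87742 |R|=0.87742 →hi
  mid=-1.95514 |R|=0.95514 →hi
  mid=-1.99401 |R|=0.99401 →hi
  mid=-2.01344 |R|=1.01344 →lo
  mid=-2.00372 |R|=1.00372 →lo
  ...
  [-2.00008,-1.99993] ⇒ x*=-2.0000
Stable set (-2.0000, 0).

(-2.0000,0); λ=-10 ⇒ h* = 0.2000.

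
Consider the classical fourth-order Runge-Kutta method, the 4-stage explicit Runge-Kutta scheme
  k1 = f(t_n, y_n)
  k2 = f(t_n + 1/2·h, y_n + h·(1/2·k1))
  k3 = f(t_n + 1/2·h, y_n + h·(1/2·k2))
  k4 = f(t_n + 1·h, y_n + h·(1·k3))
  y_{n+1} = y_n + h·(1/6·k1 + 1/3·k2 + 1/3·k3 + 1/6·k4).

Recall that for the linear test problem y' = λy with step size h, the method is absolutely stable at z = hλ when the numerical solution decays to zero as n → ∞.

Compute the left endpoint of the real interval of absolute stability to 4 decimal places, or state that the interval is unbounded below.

left endpoint -2.7853.

With y'=λy (z=hλ):
  order 4, 4-stage ⇒ R(z)=1+z+z^2/2+z^3/6+z^4/24
  (e.g. R(-1.14)=0.33325, |R|=0.33325)

Find x<0 with |R(x)|<1.
x=-1.14: |R|=0.3332
|R(-3.03)|=1.4361 |R(-1.33)|=0.2927 |R(-1.31)|=0.2961
Bisect:
  x_lo=-3.5257 |R|=2.8235  x_hi=-0.2852 |R|=0.7519
  mid=-1.90547 |R|=0.30615 →hi
  mid=-2.71559 |R|=0.89989 →hi
  mid=-3.12065 |R|=1.63508 →lo
  mid=-2.91812 |R|=1.21943 →lo
  mid=-2.81685 |R|=1.04863 →lo
  mid=-2.76622 |R|=0.97162 →hi
  mid=-2.79154 |R|=1.00945 →lo
  mid=-2.77888 |R|=0.99037 →hi
  mid=-2.78521 |R|=0.99987 →hi
  ...
  [-2.78540,-2.78521] ⇒ x*=-2.7853
Interval (-2.7853, 0).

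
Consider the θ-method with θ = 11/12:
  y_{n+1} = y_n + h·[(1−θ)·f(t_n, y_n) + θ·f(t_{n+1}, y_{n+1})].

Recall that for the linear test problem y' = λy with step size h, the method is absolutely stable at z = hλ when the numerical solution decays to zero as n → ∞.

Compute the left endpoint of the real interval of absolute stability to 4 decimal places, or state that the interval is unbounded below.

Set f=λy, z=hλ:
  y_{n+1} = y_n + z·[1/12·y_n + 11/12·y_{n+1}] ⇒ (1 − 11/12z)y_{n+1} = (1 + 1/12z)y_n
  R(z) = (1 + 1/12z)/(1 − 11/12z).

Boundary: |R(x)|=1, x<0.
x=-1.05: |R|=0.4650
x=-2: |R|=0.2941
x=-10: |R|=0.0164
x=-100: |R|=0.0791
θ=11/12≥1/2 ⇒ |1+1/12x|<|1−11/12x| ∀x<0 ⇒ stable on all of ℝ⁻.

(−∞, 0) — no finite endpoint.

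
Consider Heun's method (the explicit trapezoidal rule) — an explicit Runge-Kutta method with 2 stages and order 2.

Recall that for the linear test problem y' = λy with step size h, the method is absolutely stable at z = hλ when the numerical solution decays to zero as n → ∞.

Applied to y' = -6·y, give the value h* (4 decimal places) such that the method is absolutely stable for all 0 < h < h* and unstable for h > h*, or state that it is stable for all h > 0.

With y'=λy (z=hλ):
  order 2, 2-stage ⇒ R(z)=1+z+z^2/2
  (e.g. R(-0.81)=0.51805, |R|=0.51805)

Boundary: |R(x)|=1, x<0.
x=-0.81: |R|=0.5181
|R(-2.35)|=1.4113 |R(-2.3)|=1.3450 |R(-0.53)|=0.6104
Bisect:
  x_lo=-2.8068 |R|=2.1322  x_hi=-0.0557 |R|=0.9459
  mid=-1.43123 |R|=0.59298 →hi
  mid=-2.11901 |R|=1.12609 →lo
  mid=-1.77512 |R|=0.80040 →hi
  mid=-1.94706 |R|=0.94846 →hi
  mid=-2.03303 |R|=1.03358 →lo
  mid=-1.99005 |R|=0.99010 →hi
  mid=-2.01154 |R|=1.01161 →lo
  mid=-2.00080 |R|=1.00080 →lo
  ...
  [-2.00012,-1.99996] ⇒ x*=-2.0000
Stable set (-2.0000, 0).

(-2.0000,0); λ=-6 ⇒ h* = 0.3333.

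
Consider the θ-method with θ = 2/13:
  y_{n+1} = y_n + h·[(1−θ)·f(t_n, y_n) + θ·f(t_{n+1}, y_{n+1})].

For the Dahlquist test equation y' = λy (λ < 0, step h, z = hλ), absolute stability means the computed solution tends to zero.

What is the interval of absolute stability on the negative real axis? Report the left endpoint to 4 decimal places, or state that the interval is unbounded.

z∈(-2.8889,0).

Set f=λy, z=hλ:
  y_{n+1} = y_n + z·[11/13·y_n + 2/13·y_{n+1}] ⇒ (1 − 2/13z)y_{n+1} = (1 + 11/13z)y_n
  ⇒ R(z) = (1 + 11/13z)/(1 − 2/13z).

Need |R(x)|<1, x<0.
x=-1.21: |R|=0.0201
R=−1: 1+11/13x = −1+2/13x ⇒ -9/13x=2 ⇒ x=2/(-9/13)=-2.8889
Confirm numerically:
  x=-1.702: |R|=0.34882 <1
  x=-1.541: |R|=0.24568 <1
  x=-1.300: |R|=0.08333 <1
  x=-2.973: |R|=1.03996 >1
  x=-2.927: |R|=1.01819 >1
So |R|<1 on (-2.8889, 0).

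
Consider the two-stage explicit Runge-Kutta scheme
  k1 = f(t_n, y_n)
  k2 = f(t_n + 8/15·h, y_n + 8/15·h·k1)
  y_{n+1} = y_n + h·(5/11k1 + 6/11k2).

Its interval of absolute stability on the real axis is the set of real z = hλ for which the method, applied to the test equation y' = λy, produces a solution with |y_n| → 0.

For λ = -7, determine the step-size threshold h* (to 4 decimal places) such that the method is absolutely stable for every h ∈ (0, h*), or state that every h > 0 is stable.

Set f=λy, z=hλ:
  k1=λy_n ⇒ h·k1=z·y_n;  k2=λ(1+8/15z)y_n ⇒ h·k2=z(1+8/15z)y_n
  y_{n+1}/y_n = 1 + 5/11z + 6/11z(1+8/15z) = 1 + z + 16/55z²
  R(z) = 1 + z + 16/55z².

Boundary: |R(x)|=1, x<0.
x=-1.2: |R|=0.2189
R=1: x+16/55x²=0 ⇒ x=−55/16=-3.4375; min R=1−1/(4·16/55)=0.1406>−1
Confirm numerically:
  x=-2.797: |R|=0.47884 <1
  x=-1.962: |R|=0.15784 <1
  x=-1.603: |R|=0.14452 <1
  x=-3.991: |R|=1.64262 >1
  x=-3.920: |R|=1.55023 >1
  x=-3.878: |R|=1.49695 >1
Interval (-3.4375, 0).

(-3.4375,0); λ=-7 ⇒ h* = (55/16)/7 = 0.4911.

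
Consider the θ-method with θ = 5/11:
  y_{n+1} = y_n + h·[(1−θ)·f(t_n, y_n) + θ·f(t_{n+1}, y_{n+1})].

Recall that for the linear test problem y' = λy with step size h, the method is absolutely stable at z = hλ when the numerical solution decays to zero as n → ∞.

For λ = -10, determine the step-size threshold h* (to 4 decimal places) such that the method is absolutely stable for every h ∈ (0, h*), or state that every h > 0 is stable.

On y'=λy, z=hλ:
  y_{n+1} = y_n + z·[6/11·y_n + 5/11·y_{n+1}] ⇒ (1 − 5/11z)y_{n+1} = (1 + 6/11z)y_n
  Hence R(z) = (1 + 6/11z)/(1 − 5/11z).

Solve |R(x)|<1 on ℝ⁻.
x=-1.69: |R|=0.0442
R=−1: 1+6/11x = −1+5/11x ⇒ -1/11x=2 ⇒ x=2/(-1/11)=-22.0000
Confirm numerically:
  x=-19.536: |R|=0.97733 <1
  x=-18.904: |R|=0.97066 <1
  x=-11.292: |R|=0.84127 <1
  x=-9.725: |R|=0.79413 <1
  x=-22.522: |R|=1.00422 >1
  x=-22.058: |R|=1.00048 >1
Stable set (-22.0000, 0).

(-22.0000,0); λ=-10 ⇒ h* = (22)/10 = 2.2000.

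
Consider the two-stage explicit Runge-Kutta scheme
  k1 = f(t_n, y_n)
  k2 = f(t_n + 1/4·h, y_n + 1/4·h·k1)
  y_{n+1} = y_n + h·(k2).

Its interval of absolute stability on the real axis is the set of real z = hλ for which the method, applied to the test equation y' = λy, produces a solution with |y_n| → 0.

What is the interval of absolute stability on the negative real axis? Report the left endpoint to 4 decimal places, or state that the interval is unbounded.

Test eqn y'=λy, z=hλ:
  k1=λy_n ⇒ h·k1=z·y_n;  k2=λ(1+1/4z)y_n ⇒ h·k2=z(1+1/4z)y_n
  y_{n+1}/y_n = 1 + z(1+1/4z) = 1 + z + 1/4z²
  R(z) = 1 + z + 1/4z².

Solve |R(x)|<1 on ℝ⁻.
x=-0.83: |R|=0.3422
R=1: x+1/4x²=0 ⇒ x=−4=-4.0000; min R=1−1/(4·1/4)=0.0000>−1
Confirm numerically:
  x=-3.948: |R|=0.94868 <1
  x=-3.789: |R|=0.80013 <1
  x=-1.862: |R|=0.00476 <1
  x=-4.376: |R|=1.41134 >1
  x=-4.151: |R|=1.15670 >1
Stable set (-4.0000, 0).

z∈(-4.0000,0).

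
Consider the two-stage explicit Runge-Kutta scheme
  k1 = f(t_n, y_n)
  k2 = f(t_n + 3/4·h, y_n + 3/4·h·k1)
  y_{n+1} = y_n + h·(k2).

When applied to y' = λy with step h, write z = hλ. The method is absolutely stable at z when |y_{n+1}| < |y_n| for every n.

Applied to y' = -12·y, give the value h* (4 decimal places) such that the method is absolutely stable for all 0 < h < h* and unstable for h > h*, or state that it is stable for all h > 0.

With y'=λy (z=hλ):
  k1=λy_n ⇒ h·k1=z·y_n;  k2=λ(1+3/4z)y_n ⇒ h·k2=z(1+3/4z)y_n
  y_{n+1}/y_n = 1 + z(1+3/4z) = 1 + z + 3/4z²
  ⇒ R(z) = 1 + z + 3/4z².

Find x<0 with |R(x)|<1.
x=-1.06: |R|=0.7827
R=1: x+3/4x²=0 ⇒ x=−4/3=-1.3333; min R=1−1/(4·3/4)=0.6667>−1
Confirm numerically:
  x=-1.199: |R|=0.87920 <1
  x=-0.931: |R|=0.71907 <1
  x=-0.834: |R|=0.68767 <1
  x=-1.465: |R|=1.14467 >1
  x=-1.417: |R|=1.08892 >1
So |R|<1 on (-1.3333, 0).

(-1.3333,0); λ=-12 ⇒ h* = (4/3)/12 = 0.1111.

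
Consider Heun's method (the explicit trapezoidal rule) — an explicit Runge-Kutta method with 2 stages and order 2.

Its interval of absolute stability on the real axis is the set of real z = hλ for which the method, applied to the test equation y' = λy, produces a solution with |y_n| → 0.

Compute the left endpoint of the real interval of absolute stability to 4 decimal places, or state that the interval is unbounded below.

Set f=λy, z=hλ:
  order 2, 2-stage ⇒ R(z)=1+z+z^2/2
  (e.g. R(-1.34)=0.55780, |R|=0.55780)

Solve |R(x)|<1 on ℝ⁻.
x=-1.34: |R|=0.5578
|R(-1.44)|=0.5968 |R(-1.3)|=0.5450 |R(-0.83)|=0.5145
Bisect:
  x_lo=-2.8045 |R|=2.1281  x_hi=-0.3648 |R|=0.7018
  mid=-1.58463 |R|=0.67090 →hi
  mid=-2.19456 |R|=1.21348 →lo
  mid=-1.88960 |R|=0.89569 →hi
  mid=-2.04208 |R|=1.04296 →lo
  mid=-1.96584 |R|=0.96642 →hi
  mid=-2.00396 |R|=1.00396 →lo
  mid=-1.98490 |R|=0.98501 →hi
  mid=-1.99443 |R|=0.99444 →hi
  ...
  [-2.00008,-1.99994] ⇒ x*=-2.0000
So |R|<1 on (-2.0000, 0).

left endpoint -2.0000.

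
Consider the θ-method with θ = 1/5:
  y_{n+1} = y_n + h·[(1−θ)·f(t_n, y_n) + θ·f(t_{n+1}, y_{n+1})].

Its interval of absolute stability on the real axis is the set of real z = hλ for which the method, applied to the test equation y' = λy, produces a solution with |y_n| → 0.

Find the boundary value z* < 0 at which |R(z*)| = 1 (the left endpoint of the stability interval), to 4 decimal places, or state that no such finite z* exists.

Set f=λy, z=hλ:
  y_{n+1} = y_n + z·[4/5·y_n + 1/5·y_{n+1}] ⇒ (1 − 1/5z)y_{n+1} = (1 + 4/5z)y_n
  ⇒ R(z) = (1 + 4/5z)/(1 − 1/5z).

Need |R(x)|<1, x<0.
x=-0.59: |R|=0.4723
R=−1: 1+4/5x = −1+1/5x ⇒ -3/5x=2 ⇒ x=2/(-3/5)=-3.3333
Confirm numerically:
  x=-2.825: |R|=0.80511 <1
  x=-2.763: |R|=0.77960 <1
  x=-2.705: |R|=0.75535 <1
  x=-3.681: |R|=1.12015 >1
  x=-3.636: |R|=1.10514 >1
  x=-3.416: |R|=1.02947 >1
Interval (-3.3333, 0).

left endpoint -3.3333.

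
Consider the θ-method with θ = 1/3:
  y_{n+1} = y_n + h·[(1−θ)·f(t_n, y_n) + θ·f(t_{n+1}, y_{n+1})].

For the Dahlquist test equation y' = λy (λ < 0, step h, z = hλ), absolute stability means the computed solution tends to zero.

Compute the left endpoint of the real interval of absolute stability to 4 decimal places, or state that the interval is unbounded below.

z* = -6.0000.

On y'=λy, z=hλ:
  y_{n+1} = y_n + z·[2/3·y_n + 1/3·y_{n+1}] ⇒ (1 − 1/3z)y_{n+1} = (1 + 2/3z)y_n
  Hence R(z) = (1 + 2/3z)/(1 − 1/3z).

Solve |R(x)|<1 on ℝ⁻.
x=-1.25: |R|=0.1176
R=−1: 1+2/3x = −1+1/3x ⇒ -1/3x=2 ⇒ x=2/(-1/3)=-6.0000
Confirm numerically:
  x=-4.569: |R|=0.81094 <1
  x=-3.993: |R|=0.71300 <1
  x=-2.728: |R|=0.42877 <1
  x=-6.555: |R|=1.05808 >1
  x=-6.499: |R|=1.05253 >1
So |R|<1 on (-6.0000, 0).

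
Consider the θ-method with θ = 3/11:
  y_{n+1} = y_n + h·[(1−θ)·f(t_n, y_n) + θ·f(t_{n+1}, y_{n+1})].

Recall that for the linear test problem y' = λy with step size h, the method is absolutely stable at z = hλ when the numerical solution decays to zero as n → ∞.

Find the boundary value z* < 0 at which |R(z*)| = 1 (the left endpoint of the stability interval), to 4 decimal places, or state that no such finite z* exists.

Set f=λy, z=hλ:
  y_{n+1} = y_n + z·[8/11·y_n + 3/11·y_{n+1}] ⇒ (1 − 3/11z)y_{n+1} = (1 + 8/11z)y_n
  ⇒ R(z) = (1 + 8/11z)/(1 − 3/11z).

Boundary: |R(x)|=1, x<0.
x=-0.88: |R|=0.2903
R=−1: 1+8/11x = −1+3/11x ⇒ -5/11x=2 ⇒ x=2/(-5/11)=-4.4000
Confirm numerically:
  x=-4.327: |R|=0.98478 <1
  x=-3.441: |R|=0.77513 <1
  x=-3.236: |R|=0.71895 <1
  x=-1.965: |R|=0.27937 <1
  x=-4.918: |R|=1.10057 >1
  x=-4.555: |R|=1.03142 >1
Stable set (-4.4000, 0).

left endpoint -4.4000.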